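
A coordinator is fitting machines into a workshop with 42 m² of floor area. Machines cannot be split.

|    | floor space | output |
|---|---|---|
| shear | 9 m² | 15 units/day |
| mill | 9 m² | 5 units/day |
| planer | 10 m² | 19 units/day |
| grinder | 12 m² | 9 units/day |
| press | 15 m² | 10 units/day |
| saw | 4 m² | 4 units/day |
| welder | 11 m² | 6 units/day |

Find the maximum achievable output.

49

Take shear, planer, grinder, and welder: floor space 9 + 10 + 12 + 11 = 42 ≤ 42, output 15 + 19 + 9 + 6 = 49.
No other feasible combination does better.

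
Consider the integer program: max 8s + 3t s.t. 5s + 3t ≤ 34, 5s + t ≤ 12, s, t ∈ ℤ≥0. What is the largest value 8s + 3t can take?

33

(s,t)=(0,11) is feasible, giving 33.
(s,t)=(0,10) is feasible, giving 30.
Maximum is 33 at (s,t)=(0,11).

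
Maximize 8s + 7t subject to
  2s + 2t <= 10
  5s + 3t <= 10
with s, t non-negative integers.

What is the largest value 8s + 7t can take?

21

(s,t)=(0,3) is feasible, giving 21.
(s,t)=(0,2) is feasible, giving 14.
The best lattice point is (0,3), giving 21.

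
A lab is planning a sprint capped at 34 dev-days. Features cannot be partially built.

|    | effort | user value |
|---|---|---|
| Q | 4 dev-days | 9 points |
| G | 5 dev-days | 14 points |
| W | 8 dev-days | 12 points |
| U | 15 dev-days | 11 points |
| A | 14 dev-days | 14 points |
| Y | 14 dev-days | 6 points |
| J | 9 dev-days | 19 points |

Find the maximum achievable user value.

Allowing fractional choices, the relaxed optimum would be about 62.0, but features are indivisible.
Q + G + W + J: effort 4 + 5 + 8 + 9 = 26 ≤ 34, user value 9 + 14 + 12 + 19 = 54.
Q + G + A + J: effort 4 + 5 + 14 + 9 = 32 ≤ 34, user value 9 + 14 + 14 + 19 = 56.
Best is Q, G, A, and J with total user value 56.

56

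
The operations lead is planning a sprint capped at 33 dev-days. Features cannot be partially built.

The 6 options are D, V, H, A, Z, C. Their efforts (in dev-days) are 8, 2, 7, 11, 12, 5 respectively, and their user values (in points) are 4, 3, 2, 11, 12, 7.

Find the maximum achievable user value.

33

V + A + Z + C: effort 2 + 11 + 12 + 5 = 30 ≤ 33, user value 3 + 11 + 12 + 7 = 33.
A + Z + C: effort 11 + 12 + 5 = 28 ≤ 33, user value 11 + 12 + 7 = 30.
Best is V, A, Z, and C with total user value 33.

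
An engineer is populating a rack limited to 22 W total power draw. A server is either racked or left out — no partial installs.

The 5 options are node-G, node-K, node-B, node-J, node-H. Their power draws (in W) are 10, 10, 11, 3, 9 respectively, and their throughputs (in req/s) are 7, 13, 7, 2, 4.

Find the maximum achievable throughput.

node-G + node-K: power draw 10 + 10 = 20 ≤ 22, throughput 7 + 13 = 20.
node-K + node-J + node-H: power draw 10 + 3 + 9 = 22 ≤ 22, throughput 13 + 2 + 4 = 19.
node-K + node-B: power draw 10 + 11 = 21 ≤ 22, throughput 13 + 7 = 20.
The maximum throughput is 20; one optimal choice is node-G and node-K.

20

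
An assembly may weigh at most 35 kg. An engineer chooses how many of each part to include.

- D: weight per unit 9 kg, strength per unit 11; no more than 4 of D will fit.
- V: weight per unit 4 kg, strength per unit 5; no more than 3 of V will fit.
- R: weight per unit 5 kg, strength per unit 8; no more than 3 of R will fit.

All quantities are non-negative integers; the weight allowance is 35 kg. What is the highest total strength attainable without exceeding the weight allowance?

46

R has the best ratio (8/5); taking only R gives at most 3×8 = 24 (stopped by the supply cap of 3).
Mixing does better — 2×D and 3×R: weight 33 ≤ 35, strength 2·11 + 3·8 = 46.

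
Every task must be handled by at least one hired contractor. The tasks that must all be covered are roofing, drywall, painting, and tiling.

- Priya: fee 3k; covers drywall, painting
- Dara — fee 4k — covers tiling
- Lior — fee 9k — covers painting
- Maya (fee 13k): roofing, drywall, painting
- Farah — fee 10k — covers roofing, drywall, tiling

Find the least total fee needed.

Choose Priya and Farah: together they cover roofing, drywall, painting, tiling — every task.
Total fee: 3 + 10 = 13.

13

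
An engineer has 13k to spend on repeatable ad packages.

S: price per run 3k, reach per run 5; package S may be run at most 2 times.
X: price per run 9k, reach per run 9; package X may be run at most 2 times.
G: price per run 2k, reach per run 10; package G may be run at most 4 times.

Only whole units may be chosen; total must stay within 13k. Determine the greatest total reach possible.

G has the best ratio (10/2); taking only G gives at most 4×10 = 40 (stopped by the supply cap of 4).
Mixing does better — 1×S and 4×G: price 11 ≤ 13, reach 1·5 + 4·10 = 45.

45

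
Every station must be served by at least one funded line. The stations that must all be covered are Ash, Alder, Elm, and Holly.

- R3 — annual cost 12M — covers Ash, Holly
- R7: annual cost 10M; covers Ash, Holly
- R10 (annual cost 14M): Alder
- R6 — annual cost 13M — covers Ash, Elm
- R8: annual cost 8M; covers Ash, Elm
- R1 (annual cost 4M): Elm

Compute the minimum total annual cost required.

28

The greedy cost-per-new-station heuristic would pick R8, R7, and R10 for 32, but a cheaper cover exists.
Choose R7, R10, and R1: together they cover Ash, Alder, Elm, Holly — every station.
Total annual cost: 10 + 14 + 4 = 28.
No cover costs less than 28.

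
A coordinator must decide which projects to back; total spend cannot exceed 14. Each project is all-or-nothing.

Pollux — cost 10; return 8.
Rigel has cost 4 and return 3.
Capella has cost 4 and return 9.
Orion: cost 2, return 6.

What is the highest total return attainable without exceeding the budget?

Pollux + Capella: cost 10 + 4 = 14 ≤ 14, return 8 + 9 = 17.
Capella + Orion: cost 4 + 2 = 6 ≤ 14, return 9 + 6 = 15.
Rigel + Capella + Orion: cost 4 + 4 + 2 = 10 ≤ 14, return 3 + 9 + 6 = 18.
Best is Rigel, Capella, and Orion with total return 18.

18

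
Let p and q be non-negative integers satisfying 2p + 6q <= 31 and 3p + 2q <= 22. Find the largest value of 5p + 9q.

The continuous relaxation peaks at (5, 3.5) with value 56.50; rounding to a feasible lattice point costs some objective.
(p,q)=(5,3): 2·5+6·3=28≤31, 3·5+2·3=21≤22, objective 52.
(p,q)=(6,2): 2·6+6·2=24≤31, 3·6+2·2=22≤22, objective 48.
No feasible integer point exceeds 52.

52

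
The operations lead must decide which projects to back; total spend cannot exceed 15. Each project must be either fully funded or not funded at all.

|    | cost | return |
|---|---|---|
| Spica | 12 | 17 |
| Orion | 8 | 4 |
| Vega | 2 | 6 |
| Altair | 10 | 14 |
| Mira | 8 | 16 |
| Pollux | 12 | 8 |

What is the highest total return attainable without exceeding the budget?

Allowing fractional choices, the relaxed optimum would be about 29.1, but projects are indivisible.
Spica + Vega: cost 12 + 2 = 14 ≤ 15, return 17 + 6 = 23.
Vega + Mira: cost 2 + 8 = 10 ≤ 15, return 6 + 16 = 22.
Best is Spica and Vega with total return 23.

23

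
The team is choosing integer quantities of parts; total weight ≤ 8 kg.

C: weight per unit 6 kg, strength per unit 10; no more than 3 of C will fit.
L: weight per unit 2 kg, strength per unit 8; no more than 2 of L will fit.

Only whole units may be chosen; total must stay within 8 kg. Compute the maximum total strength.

18

This is a bounded integer knapsack.
Take 1×C and 1×L: weight 8 ≤ 8, strength 1·10 + 1·8 = 18.
No other integer combination yields more.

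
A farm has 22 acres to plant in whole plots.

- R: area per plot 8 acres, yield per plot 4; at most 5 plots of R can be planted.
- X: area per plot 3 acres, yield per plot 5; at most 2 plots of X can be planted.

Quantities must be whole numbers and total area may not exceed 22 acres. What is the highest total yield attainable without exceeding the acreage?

X has the best ratio (5/3); taking only X gives at most 2×5 = 10 (stopped by the supply cap of 2).
Mixing does better — 2×R and 2×X: area 22 ≤ 22, yield 2·4 + 2·5 = 18.

18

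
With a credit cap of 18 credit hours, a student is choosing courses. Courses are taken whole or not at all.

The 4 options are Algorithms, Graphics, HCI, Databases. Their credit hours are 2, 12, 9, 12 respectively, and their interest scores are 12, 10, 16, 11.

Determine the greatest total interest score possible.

28

Treat it as a binary knapsack problem.
Take Algorithms and HCI: credit hours 2 + 9 = 11 ≤ 18, interest score 12 + 16 = 28.
No other feasible combination does better.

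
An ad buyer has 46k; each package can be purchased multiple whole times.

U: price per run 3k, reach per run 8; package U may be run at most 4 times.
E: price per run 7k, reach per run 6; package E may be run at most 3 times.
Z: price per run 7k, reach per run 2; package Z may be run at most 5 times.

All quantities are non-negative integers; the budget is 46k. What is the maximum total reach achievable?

52

U has the best ratio (8/3); taking only U gives at most 4×8 = 32 (stopped by the supply cap of 4).
Mixing does better — 4×U, 3×E, and 1×Z: price 40 ≤ 46, reach 4·8 + 3·6 + 1·2 = 52.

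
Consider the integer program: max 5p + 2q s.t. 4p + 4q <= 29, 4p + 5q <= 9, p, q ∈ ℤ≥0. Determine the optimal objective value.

The continuous relaxation peaks at (2.25, 0) with value 11.25; rounding to a feasible lattice point costs some objective.
(p,q)=(2,0): 4·2+4·0=8≤29, 4·2+5·0=8≤9, objective 10.
(p,q)=(1,1): 4·1+4·1=8≤29, 4·1+5·1=9≤9, objective 7.
The best lattice point is (2,0), giving 10.

10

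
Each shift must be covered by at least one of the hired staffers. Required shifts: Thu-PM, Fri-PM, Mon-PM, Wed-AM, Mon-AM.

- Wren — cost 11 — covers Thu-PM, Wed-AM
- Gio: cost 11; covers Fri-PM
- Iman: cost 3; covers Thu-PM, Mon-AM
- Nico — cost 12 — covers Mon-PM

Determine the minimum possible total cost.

Choose Wren, Gio, Iman, and Nico: together they cover Thu-PM, Fri-PM, Mon-PM, Wed-AM, Mon-AM — every shift.
Total cost: 11 + 11 + 3 + 12 = 37.

37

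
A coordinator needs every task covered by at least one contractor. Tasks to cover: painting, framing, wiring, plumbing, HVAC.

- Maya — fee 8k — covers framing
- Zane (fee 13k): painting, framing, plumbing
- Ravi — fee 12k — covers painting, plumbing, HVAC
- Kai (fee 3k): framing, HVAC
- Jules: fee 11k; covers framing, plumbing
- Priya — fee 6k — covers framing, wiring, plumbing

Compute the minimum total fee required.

This is a weighted set-cover instance.
The greedy cost-per-new-task heuristic would pick Kai, Priya, and Ravi for 21, but a cheaper cover exists.
Choose Ravi and Priya: together they cover painting, framing, wiring, plumbing, HVAC — every task.
Total fee: 12 + 6 = 18.
No cover costs less than 18.

18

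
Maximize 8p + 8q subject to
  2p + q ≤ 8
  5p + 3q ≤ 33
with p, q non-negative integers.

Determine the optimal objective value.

64

(p,q)=(0,8): 2·0+1·8=8≤8, 5·0+3·8=24≤33, objective 64.
(p,q)=(0,7): 2·0+1·7=7≤8, 5·0+3·7=21≤33, objective 56.
No feasible integer point exceeds 64.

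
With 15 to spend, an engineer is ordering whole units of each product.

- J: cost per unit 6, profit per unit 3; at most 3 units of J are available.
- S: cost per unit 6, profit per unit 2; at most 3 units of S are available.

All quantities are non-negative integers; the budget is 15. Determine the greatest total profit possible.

1×J and 1×S: cost 12 ≤ 15, profit 1·3 + 1·2 = 5.
2×J: cost 12 ≤ 15, profit 2·3 = 6.
Best is 6.

6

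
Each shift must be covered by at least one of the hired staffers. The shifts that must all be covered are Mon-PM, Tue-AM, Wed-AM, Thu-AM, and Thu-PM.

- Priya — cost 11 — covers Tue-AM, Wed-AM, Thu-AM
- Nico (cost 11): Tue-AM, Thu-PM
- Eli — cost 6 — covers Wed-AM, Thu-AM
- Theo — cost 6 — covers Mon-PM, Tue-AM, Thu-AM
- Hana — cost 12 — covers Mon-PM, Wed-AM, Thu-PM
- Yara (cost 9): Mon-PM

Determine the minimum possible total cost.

This is a weighted set-cover instance.
The greedy cost-per-new-shift heuristic would pick Theo, Eli, and Nico for 23, but a cheaper cover exists.
Choose Theo and Hana: together they cover Mon-PM, Tue-AM, Wed-AM, Thu-AM, Thu-PM — every shift.
Total cost: 6 + 12 = 18.
No cover costs less than 18.

18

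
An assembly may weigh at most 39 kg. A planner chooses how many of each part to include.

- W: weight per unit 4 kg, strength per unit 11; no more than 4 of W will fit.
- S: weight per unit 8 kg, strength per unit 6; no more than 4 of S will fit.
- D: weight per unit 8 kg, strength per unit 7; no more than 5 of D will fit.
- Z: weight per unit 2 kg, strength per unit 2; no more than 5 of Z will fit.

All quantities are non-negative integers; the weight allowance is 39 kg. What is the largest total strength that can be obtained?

64

4×W, 1×S, 1×D, and 3×Z: weight 38 ≤ 39, strength 4·11 + 1·6 + 1·7 + 3·2 = 63.
4×W, 2×D, and 3×Z: weight 38 ≤ 39, strength 4·11 + 2·7 + 3·2 = 64.
Best is 64.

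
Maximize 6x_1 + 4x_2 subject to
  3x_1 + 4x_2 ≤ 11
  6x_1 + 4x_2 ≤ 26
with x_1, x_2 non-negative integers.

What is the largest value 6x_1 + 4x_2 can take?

(x_1,x_2)=(3,0) is feasible, giving 18.
(x_1,x_2)=(2,1) is feasible, giving 16.
(x_1,x_2)=(2,0) is feasible, giving 12.
The best lattice point is (3,0), giving 18.

18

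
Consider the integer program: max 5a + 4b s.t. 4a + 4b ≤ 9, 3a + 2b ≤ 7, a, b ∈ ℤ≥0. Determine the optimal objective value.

10

(a,b)=(2,0): 4·2+4·0=8≤9, 3·2+2·0=6≤7, objective 10.
(a,b)=(1,1): 4·1+4·1=8≤9, 3·1+2·1=5≤7, objective 9.
(a,b)=(1,0): 4·1+4·0=4≤9, 3·1+2·0=3≤7, objective 5.
The best lattice point is (2,0), giving 10.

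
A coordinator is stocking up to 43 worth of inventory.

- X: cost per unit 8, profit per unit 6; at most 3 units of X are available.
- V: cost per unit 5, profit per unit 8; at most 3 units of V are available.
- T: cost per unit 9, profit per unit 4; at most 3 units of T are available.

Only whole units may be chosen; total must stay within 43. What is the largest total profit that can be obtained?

This is a bounded integer knapsack.
Take 3×X and 3×V: cost 39 ≤ 43, profit 3·6 + 3·8 = 42.
V has the best ratio (8/5) and is taken to its limit of 3; remaining capacity is filled optimally with the others.

42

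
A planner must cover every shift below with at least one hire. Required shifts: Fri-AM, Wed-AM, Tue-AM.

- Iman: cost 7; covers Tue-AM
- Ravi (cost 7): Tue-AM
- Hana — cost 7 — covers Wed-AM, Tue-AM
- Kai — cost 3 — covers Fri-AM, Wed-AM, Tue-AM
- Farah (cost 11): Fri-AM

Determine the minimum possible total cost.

This is a weighted set-cover instance.
Kai alone covers Fri-AM, Wed-AM, Tue-AM — every shift.
Total cost: 3.

3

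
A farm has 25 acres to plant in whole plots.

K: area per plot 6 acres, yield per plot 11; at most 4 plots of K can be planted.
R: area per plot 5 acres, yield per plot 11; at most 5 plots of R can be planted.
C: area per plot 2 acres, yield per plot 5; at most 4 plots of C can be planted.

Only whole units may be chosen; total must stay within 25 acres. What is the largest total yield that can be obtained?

C has the best ratio (5/2); taking only C gives at most 4×5 = 20 (stopped by the supply cap of 4).
Mixing does better — 5×R: area 25 ≤ 25, yield 5·11 = 55.

55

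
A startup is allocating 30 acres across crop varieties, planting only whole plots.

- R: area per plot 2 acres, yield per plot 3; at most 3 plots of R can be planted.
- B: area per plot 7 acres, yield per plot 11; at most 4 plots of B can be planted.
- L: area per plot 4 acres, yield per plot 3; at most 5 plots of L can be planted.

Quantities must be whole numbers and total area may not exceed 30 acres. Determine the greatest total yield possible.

47

4×B: area 28 ≤ 30, yield 4·11 = 44.
1×R and 4×B: area 30 ≤ 30, yield 1·3 + 4·11 = 47.
Best is 47.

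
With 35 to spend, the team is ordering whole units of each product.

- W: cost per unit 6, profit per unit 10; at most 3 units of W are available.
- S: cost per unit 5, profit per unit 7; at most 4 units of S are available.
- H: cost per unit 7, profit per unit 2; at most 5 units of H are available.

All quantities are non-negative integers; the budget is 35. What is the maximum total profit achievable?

51

2×W and 4×S: cost 32 ≤ 35, profit 2·10 + 4·7 = 48.
3×W and 3×S: cost 33 ≤ 35, profit 3·10 + 3·7 = 51.
Best is 51.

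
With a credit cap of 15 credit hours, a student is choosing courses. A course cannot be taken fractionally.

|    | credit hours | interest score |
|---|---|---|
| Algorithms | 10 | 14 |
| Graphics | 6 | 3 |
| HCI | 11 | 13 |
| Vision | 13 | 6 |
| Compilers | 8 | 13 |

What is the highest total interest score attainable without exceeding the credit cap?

Graphics + Compilers: credit hours 6 + 8 = 14 ≤ 15, interest score 3 + 13 = 16.
Algorithms: credit hours 10 ≤ 15, interest score 14.
Compilers: credit hours 8 ≤ 15, interest score 13.
Best is Graphics and Compilers with total interest score 16.

16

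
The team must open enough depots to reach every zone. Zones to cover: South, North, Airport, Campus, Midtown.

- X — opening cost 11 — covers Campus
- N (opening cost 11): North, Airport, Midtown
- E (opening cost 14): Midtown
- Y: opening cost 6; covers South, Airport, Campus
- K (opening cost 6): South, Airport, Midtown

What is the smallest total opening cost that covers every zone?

This is a weighted set-cover instance.
Choose N and Y: together they cover South, North, Airport, Campus, Midtown — every zone.
Total opening cost: 11 + 6 = 17.
No cover costs less than 17.

17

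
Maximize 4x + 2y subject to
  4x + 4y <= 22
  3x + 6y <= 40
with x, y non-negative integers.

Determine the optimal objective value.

20

The continuous relaxation peaks at (5.5, 0) with value 22.00; rounding to a feasible lattice point costs some objective.
(x,y)=(5,0): 4·5+4·0=20≤22, 3·5+6·0=15≤40, objective 20.
(x,y)=(4,1): 4·4+4·1=20≤22, 3·4+6·1=18≤40, objective 18.
(x,y)=(4,0): 4·4+4·0=16≤22, 3·4+6·0=12≤40, objective 16.
Maximum is 20 at (x,y)=(5,0).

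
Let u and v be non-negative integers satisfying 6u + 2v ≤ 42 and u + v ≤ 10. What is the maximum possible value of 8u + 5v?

The continuous relaxation peaks at (5.5, 4.5) with value 66.50; rounding to a feasible lattice point costs some objective.
(u,v)=(5,5): 6·5+2·5=40≤42, 1·5+1·5=10≤10, objective 65.
(u,v)=(6,3): 6·6+2·3=42≤42, 1·6+1·3=9≤10, objective 63.
(u,v)=(4,6): 6·4+2·6=36≤42, 1·4+1·6=10≤10, objective 62.
The best lattice point is (5,5), giving 65.

65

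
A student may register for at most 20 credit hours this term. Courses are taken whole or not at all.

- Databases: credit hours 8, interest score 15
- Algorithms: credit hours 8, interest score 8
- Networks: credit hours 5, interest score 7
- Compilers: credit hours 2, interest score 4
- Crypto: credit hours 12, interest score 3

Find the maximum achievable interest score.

27

Treat it as a binary knapsack problem.
Take Databases, Algorithms, and Compilers: credit hours 8 + 8 + 2 = 18 ≤ 20, interest score 15 + 8 + 4 = 27.
No other feasible combination does better.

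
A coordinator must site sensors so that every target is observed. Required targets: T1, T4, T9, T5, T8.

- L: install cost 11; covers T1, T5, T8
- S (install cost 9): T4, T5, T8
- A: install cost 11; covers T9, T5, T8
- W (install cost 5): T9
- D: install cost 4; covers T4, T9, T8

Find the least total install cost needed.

This is a weighted set-cover instance.
Choose L and D: together they cover T1, T4, T9, T5, T8 — every target.
Total install cost: 11 + 4 = 15.
No cover costs less than 15.

15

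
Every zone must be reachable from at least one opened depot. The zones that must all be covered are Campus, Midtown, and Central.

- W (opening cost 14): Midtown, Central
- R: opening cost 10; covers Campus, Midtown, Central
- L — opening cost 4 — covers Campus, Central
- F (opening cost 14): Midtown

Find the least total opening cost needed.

The greedy cost-per-new-zone heuristic would pick L and R for 14, but a cheaper cover exists.
R alone covers Campus, Midtown, Central — every zone.
Total opening cost: 10.
No cover costs less than 10.

10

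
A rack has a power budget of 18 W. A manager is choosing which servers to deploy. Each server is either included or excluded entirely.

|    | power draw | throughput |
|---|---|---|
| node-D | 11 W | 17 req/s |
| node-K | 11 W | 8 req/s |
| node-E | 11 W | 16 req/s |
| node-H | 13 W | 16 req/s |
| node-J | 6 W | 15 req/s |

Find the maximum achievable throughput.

node-E + node-J: power draw 11 + 6 = 17 ≤ 18, throughput 16 + 15 = 31.
node-D + node-J: power draw 11 + 6 = 17 ≤ 18, throughput 17 + 15 = 32.
node-K + node-J: power draw 11 + 6 = 17 ≤ 18, throughput 8 + 15 = 23.
Best is node-D and node-J with total throughput 32.

32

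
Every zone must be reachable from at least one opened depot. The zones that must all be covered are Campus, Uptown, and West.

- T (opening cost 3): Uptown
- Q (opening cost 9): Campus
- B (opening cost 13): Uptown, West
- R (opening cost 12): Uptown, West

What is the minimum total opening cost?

21

The greedy cost-per-new-zone heuristic would pick T, Q, and R for 24, but a cheaper cover exists.
Choose Q and R: together they cover Campus, Uptown, West — every zone.
Total opening cost: 9 + 12 = 21.
No cover costs less than 21.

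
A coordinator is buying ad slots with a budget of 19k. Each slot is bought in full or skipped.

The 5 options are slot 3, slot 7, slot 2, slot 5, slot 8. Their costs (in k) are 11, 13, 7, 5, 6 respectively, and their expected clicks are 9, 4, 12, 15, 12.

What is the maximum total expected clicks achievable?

Allowing fractional choices, the relaxed optimum would be about 39.8, but ad slots are indivisible.
slot 2 + slot 5 + slot 8: cost 7 + 5 + 6 = 18 ≤ 19, expected clicks 12 + 15 + 12 = 39.
slot 5 + slot 8: cost 5 + 6 = 11 ≤ 19, expected clicks 15 + 12 = 27.
slot 2 + slot 5: cost 7 + 5 = 12 ≤ 19, expected clicks 12 + 15 = 27.
Best is slot 2, slot 5, and slot 8 with total expected clicks 39.

39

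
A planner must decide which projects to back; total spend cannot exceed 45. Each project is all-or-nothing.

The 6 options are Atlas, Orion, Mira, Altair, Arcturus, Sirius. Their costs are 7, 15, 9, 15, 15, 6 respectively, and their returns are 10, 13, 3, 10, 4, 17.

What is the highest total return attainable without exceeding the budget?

Take Atlas, Orion, Altair, and Sirius: cost 7 + 15 + 15 + 6 = 43 ≤ 45, return 10 + 13 + 10 + 17 = 50.
No other feasible combination does better.

50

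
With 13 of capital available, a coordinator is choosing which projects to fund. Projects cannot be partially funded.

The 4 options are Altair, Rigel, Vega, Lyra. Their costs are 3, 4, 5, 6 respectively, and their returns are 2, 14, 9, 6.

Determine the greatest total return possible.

Allowing fractional choices, the relaxed optimum would be about 27.0, but projects are indivisible.
Altair + Rigel + Vega: cost 3 + 4 + 5 = 12 ≤ 13, return 2 + 14 + 9 = 25.
Rigel + Vega: cost 4 + 5 = 9 ≤ 13, return 14 + 9 = 23.
Best is Altair, Rigel, and Vega with total return 25.

25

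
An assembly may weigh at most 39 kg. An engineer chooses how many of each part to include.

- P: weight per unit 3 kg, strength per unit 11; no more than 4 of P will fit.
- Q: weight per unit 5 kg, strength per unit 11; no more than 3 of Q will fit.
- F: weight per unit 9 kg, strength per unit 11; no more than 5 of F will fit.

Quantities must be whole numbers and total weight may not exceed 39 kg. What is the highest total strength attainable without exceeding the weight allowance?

88

This is a bounded integer knapsack.
P has the best ratio (11/3); taking only P gives at most 4×11 = 44 (stopped by the supply cap of 4).
Mixing does better — 4×P, 3×Q, and 1×F: weight 36 ≤ 39, strength 4·11 + 3·11 + 1·11 = 88.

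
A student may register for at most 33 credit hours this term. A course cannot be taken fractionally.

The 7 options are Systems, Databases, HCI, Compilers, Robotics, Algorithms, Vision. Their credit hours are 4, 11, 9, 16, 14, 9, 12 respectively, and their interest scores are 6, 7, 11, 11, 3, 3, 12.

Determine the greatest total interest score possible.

30

Treat it as a binary knapsack problem.
Take Databases, HCI, and Vision: credit hours 11 + 9 + 12 = 32 ≤ 33, interest score 7 + 11 + 12 = 30.
No other feasible combination does better.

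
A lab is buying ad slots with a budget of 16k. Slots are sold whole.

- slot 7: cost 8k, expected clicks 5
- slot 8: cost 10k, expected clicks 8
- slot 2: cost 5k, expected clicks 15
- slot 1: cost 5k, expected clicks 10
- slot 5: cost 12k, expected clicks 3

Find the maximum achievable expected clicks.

25

This is a 0-1 knapsack instance.
Allowing fractional choices, the relaxed optimum would be about 29.8, but ad slots are indivisible.
slot 8 + slot 2: cost 10 + 5 = 15 ≤ 16, expected clicks 8 + 15 = 23.
slot 2 + slot 1: cost 5 + 5 = 10 ≤ 16, expected clicks 15 + 10 = 25.
slot 7 + slot 2: cost 8 + 5 = 13 ≤ 16, expected clicks 5 + 15 = 20.
Best is slot 2 and slot 1 with total expected clicks 25.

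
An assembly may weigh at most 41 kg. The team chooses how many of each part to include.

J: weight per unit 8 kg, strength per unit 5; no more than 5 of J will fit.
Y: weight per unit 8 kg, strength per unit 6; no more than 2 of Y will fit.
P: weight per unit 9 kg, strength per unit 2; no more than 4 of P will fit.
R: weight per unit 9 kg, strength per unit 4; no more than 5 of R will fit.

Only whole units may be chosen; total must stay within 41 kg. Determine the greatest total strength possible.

27

3×J and 2×Y: weight 40 ≤ 41, strength 3·5 + 2·6 = 27.
2×J, 2×Y, and 1×R: weight 41 ≤ 41, strength 2·5 + 2·6 + 1·4 = 26.
Best is 27.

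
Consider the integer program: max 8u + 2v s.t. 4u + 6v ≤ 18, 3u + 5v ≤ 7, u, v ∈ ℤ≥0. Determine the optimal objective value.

16

(u,v)=(2,0) is feasible, giving 16.
(u,v)=(1,0) is feasible, giving 8.
The best lattice point is (2,0), giving 16.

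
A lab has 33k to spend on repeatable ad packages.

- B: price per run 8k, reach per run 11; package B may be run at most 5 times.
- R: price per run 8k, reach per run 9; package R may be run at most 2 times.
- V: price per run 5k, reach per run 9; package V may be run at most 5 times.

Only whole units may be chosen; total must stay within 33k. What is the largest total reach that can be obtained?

56

This is a bounded integer knapsack.
V has the best ratio (9/5); taking only V gives at most 5×9 = 45 (stopped by the supply cap of 5).
Mixing does better — 1×B and 5×V: price 33 ≤ 33, reach 1·11 + 5·9 = 56.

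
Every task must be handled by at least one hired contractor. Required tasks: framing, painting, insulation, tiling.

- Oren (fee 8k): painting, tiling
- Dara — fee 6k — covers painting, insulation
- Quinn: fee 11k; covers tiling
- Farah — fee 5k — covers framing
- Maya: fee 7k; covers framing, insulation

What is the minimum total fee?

Choose Oren and Maya: together they cover framing, painting, insulation, tiling — every task.
Total fee: 8 + 7 = 15.

15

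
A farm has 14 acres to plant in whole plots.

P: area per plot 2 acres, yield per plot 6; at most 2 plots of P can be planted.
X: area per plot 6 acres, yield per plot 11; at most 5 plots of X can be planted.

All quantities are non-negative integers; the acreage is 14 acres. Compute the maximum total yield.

28

2×P and 1×X: area 10 ≤ 14, yield 2·6 + 1·11 = 23.
1×P and 2×X: area 14 ≤ 14, yield 1·6 + 2·11 = 28.
Best is 28.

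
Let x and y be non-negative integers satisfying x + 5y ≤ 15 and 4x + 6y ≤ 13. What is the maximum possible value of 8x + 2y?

24

(x,y)=(3,0): 1·3+5·0=3≤15, 4·3+6·0=12≤13, objective 24.
(x,y)=(2,0): 1·2+5·0=2≤15, 4·2+6·0=8≤13, objective 16.
No feasible integer point exceeds 24.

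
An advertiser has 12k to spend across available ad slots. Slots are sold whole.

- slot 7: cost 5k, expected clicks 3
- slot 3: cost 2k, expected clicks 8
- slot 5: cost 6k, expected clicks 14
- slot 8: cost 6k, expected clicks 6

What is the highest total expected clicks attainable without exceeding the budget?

slot 5 + slot 8: cost 6 + 6 = 12 ≤ 12, expected clicks 14 + 6 = 20.
slot 3 + slot 5: cost 2 + 6 = 8 ≤ 12, expected clicks 8 + 14 = 22.
slot 7 + slot 5: cost 5 + 6 = 11 ≤ 12, expected clicks 3 + 14 = 17.
Best is slot 3 and slot 5 with total expected clicks 22.

22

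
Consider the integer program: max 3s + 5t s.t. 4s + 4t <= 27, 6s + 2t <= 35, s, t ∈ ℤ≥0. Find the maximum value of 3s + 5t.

30

Relaxing integrality, the LP optimum is 33.75 at (s,t) = (0, 6.75), which is not an integer point.
(s,t)=(0,6): 4·0+4·6=24≤27, 6·0+2·6=12≤35, objective 30.
(s,t)=(1,5): 4·1+4·5=24≤27, 6·1+2·5=16≤35, objective 28.
(s,t)=(0,5): 4·0+4·5=20≤27, 6·0+2·5=10≤35, objective 25.
No feasible integer point exceeds 30.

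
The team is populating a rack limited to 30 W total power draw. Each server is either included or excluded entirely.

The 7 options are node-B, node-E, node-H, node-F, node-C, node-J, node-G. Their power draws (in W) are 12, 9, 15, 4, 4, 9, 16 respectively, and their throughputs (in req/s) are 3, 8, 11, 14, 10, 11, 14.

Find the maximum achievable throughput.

Take node-E, node-F, node-C, and node-J: power draw 9 + 4 + 4 + 9 = 26 ≤ 30, throughput 8 + 14 + 10 + 11 = 43.
No other feasible combination does better.

43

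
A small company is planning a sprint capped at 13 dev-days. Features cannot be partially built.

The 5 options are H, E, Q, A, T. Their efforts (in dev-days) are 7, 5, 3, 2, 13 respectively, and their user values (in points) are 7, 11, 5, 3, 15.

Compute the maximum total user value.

19

H + E: effort 7 + 5 = 12 ≤ 13, user value 7 + 11 = 18.
E + Q + A: effort 5 + 3 + 2 = 10 ≤ 13, user value 11 + 5 + 3 = 19.
Best is E, Q, and A with total user value 19.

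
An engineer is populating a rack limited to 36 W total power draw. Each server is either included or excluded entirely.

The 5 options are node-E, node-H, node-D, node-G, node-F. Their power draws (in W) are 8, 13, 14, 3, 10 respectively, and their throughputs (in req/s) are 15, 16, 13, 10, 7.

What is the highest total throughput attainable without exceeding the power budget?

48

This is a 0-1 knapsack instance.
node-E + node-H + node-D: power draw 8 + 13 + 14 = 35 ≤ 36, throughput 15 + 16 + 13 = 44.
node-E + node-H + node-G + node-F: power draw 8 + 13 + 3 + 10 = 34 ≤ 36, throughput 15 + 16 + 10 + 7 = 48.
node-E + node-D + node-G + node-F: power draw 8 + 14 + 3 + 10 = 35 ≤ 36, throughput 15 + 13 + 10 + 7 = 45.
Best is node-E, node-H, node-G, and node-F with total throughput 48.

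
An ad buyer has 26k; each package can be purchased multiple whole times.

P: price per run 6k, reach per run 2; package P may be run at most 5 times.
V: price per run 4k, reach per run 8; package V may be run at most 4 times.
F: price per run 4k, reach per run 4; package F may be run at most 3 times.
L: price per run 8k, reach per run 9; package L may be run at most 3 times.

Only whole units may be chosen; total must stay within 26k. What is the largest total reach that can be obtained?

41

4×V and 1×L: price 24 ≤ 26, reach 4·8 + 1·9 = 41.
4×V and 2×F: price 24 ≤ 26, reach 4·8 + 2·4 = 40.
Best is 41.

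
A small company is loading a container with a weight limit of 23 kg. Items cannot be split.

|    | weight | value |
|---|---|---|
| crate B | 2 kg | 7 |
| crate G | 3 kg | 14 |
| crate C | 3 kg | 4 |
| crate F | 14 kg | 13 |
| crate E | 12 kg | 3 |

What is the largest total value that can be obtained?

38

Take crate B, crate G, crate C, and crate F: weight 2 + 3 + 3 + 14 = 22 ≤ 23, value 7 + 14 + 4 + 13 = 38.
No other feasible combination does better.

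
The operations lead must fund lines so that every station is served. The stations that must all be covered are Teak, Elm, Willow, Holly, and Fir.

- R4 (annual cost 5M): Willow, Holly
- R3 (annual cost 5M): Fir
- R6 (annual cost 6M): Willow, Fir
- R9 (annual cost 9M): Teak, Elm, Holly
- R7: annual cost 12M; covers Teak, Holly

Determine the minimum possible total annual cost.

15

This is an integer covering problem.
Choose R6 and R9: together they cover Teak, Elm, Willow, Holly, Fir — every station.
Total annual cost: 6 + 9 = 15.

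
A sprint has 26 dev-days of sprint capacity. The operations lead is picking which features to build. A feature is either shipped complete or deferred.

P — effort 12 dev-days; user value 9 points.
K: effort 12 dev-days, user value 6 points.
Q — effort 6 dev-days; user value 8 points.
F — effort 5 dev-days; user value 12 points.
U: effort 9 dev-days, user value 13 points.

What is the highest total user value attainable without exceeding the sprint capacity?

P + F + U: effort 12 + 5 + 9 = 26 ≤ 26, user value 9 + 12 + 13 = 34.
Q + F + U: effort 6 + 5 + 9 = 20 ≤ 26, user value 8 + 12 + 13 = 33.
Best is P, F, and U with total user value 34.

34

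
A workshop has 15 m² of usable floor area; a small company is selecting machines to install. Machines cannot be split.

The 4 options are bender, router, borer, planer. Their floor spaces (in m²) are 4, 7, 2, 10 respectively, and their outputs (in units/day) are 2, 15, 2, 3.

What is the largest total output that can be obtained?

Allowing fractional choices, the relaxed optimum would be about 19.6, but machines are indivisible.
bender + router + borer: floor space 4 + 7 + 2 = 13 ≤ 15, output 2 + 15 + 2 = 19.
bender + router: floor space 4 + 7 = 11 ≤ 15, output 2 + 15 = 17.
router + borer: floor space 7 + 2 = 9 ≤ 15, output 15 + 2 = 17.
Best is bender, router, and borer with total output 19.

19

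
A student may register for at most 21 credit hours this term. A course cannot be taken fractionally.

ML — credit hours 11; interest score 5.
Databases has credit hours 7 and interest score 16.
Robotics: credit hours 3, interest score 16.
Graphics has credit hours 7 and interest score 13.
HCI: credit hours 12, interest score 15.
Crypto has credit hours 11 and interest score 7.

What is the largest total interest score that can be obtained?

Allowing fractional choices, the relaxed optimum would be about 50.0, but courses are indivisible.
ML + Databases + Robotics: credit hours 11 + 7 + 3 = 21 ≤ 21, interest score 5 + 16 + 16 = 37.
Databases + Robotics + Crypto: credit hours 7 + 3 + 11 = 21 ≤ 21, interest score 16 + 16 + 7 = 39.
Databases + Robotics + Graphics: credit hours 7 + 3 + 7 = 17 ≤ 21, interest score 16 + 16 + 13 = 45.
Best is Databases, Robotics, and Graphics with total interest score 45.

45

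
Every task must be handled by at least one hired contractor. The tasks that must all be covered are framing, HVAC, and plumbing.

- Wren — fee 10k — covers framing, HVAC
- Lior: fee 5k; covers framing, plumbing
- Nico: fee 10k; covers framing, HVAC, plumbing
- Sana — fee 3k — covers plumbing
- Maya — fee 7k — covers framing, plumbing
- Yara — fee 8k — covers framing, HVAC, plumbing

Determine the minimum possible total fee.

The greedy cost-per-new-task heuristic would pick Lior and Yara for 13, but a cheaper cover exists.
Yara alone covers framing, HVAC, plumbing — every task.
Total fee: 8.
No cover costs less than 8.

8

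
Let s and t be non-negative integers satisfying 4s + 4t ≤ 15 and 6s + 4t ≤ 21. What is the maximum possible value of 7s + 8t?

24

(s,t)=(0,3): 4·0+4·3=12≤15, 6·0+4·3=12≤21, objective 24.
(s,t)=(1,2): 4·1+4·2=12≤15, 6·1+4·2=14≤21, objective 23.
(s,t)=(0,2): 4·0+4·2=8≤15, 6·0+4·2=8≤21, objective 16.
No feasible integer point exceeds 24.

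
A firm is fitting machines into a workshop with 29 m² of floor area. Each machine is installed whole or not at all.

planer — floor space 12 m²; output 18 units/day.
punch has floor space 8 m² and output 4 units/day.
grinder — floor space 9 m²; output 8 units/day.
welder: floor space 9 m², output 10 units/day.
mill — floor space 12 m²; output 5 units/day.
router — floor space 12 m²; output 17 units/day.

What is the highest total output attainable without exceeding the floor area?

35

Take planer and router: floor space 12 + 12 = 24 ≤ 29, output 18 + 17 = 35.
No other feasible combination does better.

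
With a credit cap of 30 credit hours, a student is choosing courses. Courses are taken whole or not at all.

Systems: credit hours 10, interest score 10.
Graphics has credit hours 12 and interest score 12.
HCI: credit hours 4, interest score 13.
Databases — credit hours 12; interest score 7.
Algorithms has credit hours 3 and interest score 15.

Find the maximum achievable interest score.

50

This is an integer program with binary decision variables.
Allowing fractional choices, the relaxed optimum would be about 50.6, but courses are indivisible.
Systems + Graphics + HCI + Algorithms: credit hours 10 + 12 + 4 + 3 = 29 ≤ 30, interest score 10 + 12 + 13 + 15 = 50.
Systems + HCI + Databases + Algorithms: credit hours 10 + 4 + 12 + 3 = 29 ≤ 30, interest score 10 + 13 + 7 + 15 = 45.
Best is Systems, Graphics, HCI, and Algorithms with total interest score 50.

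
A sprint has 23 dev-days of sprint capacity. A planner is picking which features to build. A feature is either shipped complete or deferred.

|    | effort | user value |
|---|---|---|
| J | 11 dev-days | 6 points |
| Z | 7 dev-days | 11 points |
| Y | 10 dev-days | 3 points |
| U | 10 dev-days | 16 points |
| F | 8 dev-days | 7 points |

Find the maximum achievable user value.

Z + U: effort 7 + 10 = 17 ≤ 23, user value 11 + 16 = 27.
J + U: effort 11 + 10 = 21 ≤ 23, user value 6 + 16 = 22.
U + F: effort 10 + 8 = 18 ≤ 23, user value 16 + 7 = 23.
Best is Z and U with total user value 27.

27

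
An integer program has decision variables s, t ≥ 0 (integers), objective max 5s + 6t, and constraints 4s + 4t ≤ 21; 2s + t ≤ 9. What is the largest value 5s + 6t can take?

(s,t)=(0,5) is feasible, giving 30.
(s,t)=(1,4) is feasible, giving 29.
(s,t)=(0,4) is feasible, giving 24.
No feasible integer point exceeds 30.

30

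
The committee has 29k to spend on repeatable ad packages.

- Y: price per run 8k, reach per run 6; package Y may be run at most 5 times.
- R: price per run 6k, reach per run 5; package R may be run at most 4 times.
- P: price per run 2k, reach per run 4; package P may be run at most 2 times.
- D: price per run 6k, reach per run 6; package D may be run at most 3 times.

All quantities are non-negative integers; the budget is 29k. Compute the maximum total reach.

1×R, 2×P, and 3×D: price 28 ≤ 29, reach 1·5 + 2·4 + 3·6 = 31.
2×R, 2×P, and 2×D: price 28 ≤ 29, reach 2·5 + 2·4 + 2·6 = 30.
Best is 31.

31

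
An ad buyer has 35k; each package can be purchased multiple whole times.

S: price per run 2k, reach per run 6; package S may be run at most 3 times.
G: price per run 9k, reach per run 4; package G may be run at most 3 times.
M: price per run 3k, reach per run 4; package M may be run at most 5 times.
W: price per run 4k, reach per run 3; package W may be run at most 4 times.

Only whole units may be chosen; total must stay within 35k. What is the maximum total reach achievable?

47

This is a bounded integer knapsack.
Take 3×S, 5×M, and 3×W: price 33 ≤ 35, reach 3·6 + 5·4 + 3·3 = 47.
S has the best ratio (6/2) and is taken to its limit of 3; remaining capacity is filled optimally with the others.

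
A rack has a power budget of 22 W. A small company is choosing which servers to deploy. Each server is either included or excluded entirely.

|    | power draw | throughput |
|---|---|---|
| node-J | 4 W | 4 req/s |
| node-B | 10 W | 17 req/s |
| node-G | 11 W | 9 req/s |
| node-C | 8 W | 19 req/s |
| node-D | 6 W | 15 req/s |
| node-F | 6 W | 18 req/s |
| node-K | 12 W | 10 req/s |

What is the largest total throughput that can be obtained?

52

Treat it as a binary knapsack problem.
node-C + node-D + node-F: power draw 8 + 6 + 6 = 20 ≤ 22, throughput 19 + 15 + 18 = 52.
node-J + node-C + node-F: power draw 4 + 8 + 6 = 18 ≤ 22, throughput 4 + 19 + 18 = 41.
node-B + node-D + node-F: power draw 10 + 6 + 6 = 22 ≤ 22, throughput 17 + 15 + 18 = 50.
Best is node-C, node-D, and node-F with total throughput 52.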